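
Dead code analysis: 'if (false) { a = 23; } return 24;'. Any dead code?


condition is constant false, so the whole block is unreachable
Dead: 'if (false) { a = 23; }'


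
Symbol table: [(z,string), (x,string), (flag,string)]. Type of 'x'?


Lookup 'x' → type string


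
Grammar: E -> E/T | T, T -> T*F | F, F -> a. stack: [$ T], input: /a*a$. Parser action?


lookahead ∉ {*} so T won't extend; reduce E -> T
Action: reduce (E -> T)


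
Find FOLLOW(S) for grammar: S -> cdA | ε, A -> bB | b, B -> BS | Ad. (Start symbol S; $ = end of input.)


$ ∈ FOLLOW(S). For each A -> αBβ: add FIRST(β)\{ε} to FOLLOW(B); if β nullable, add FOLLOW(A).
FOLLOW(S) = {$, c, d}


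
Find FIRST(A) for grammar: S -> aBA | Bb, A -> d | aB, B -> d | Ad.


Per alternative of A: FIRST(d) = {d}; FIRST(aB) = {a}
FIRST(A) = {a, d}


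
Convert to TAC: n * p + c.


Break into single-operator statements:
t1 = n * p
t2 = t1 + c


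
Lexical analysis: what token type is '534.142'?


Pattern: digits with a decimal point
Type: FLOAT_LITERAL


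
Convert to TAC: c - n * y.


Break into single-operator statements:
t1 = n * y
t2 = c - t1


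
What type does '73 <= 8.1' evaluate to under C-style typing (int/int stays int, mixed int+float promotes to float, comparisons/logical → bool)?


Operand types: int <= float
Rule: comparison yields bool
Result type: bool


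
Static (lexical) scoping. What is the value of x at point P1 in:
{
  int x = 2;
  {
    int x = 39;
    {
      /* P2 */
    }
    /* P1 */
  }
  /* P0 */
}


x declared in the same block as P1
x = 39


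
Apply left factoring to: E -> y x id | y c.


Common prefix: 'y'
Factored: E -> y E', E' -> x id | c


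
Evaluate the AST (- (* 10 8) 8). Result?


Evaluate inner: (* 10 8) = 80
Evaluate root: (- 80 8) = 72
Result: 72


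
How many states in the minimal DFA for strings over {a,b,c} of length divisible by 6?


Track length mod 6: states 0..5, accept at 0
Minimal DFA: 6 states


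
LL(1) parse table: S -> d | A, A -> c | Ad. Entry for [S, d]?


For [S, d]: 'd' ∈ FIRST(d)
Entry: S -> d


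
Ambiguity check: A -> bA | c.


right-linear, alternatives start with distinct terminals 'b' vs 'c': unique leftmost derivation
Unambiguous


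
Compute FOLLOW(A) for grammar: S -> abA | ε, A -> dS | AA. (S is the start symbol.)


$ ∈ FOLLOW(S). For each A -> αBβ: add FIRST(β)\{ε} to FOLLOW(B); if β nullable, add FOLLOW(A).
FOLLOW(A) = {$, d}


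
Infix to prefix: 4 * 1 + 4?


left-to-right (same/higher precedence on left): tree is (+ (* 4 1) 4)
Prefix: + * 4 1 4


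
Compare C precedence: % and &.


'%' is multiplicative (level 10); '&' is bitwise AND (level 5)
Higher level binds tighter
'%' has higher precedence than '&'


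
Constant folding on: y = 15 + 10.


15 + 10 = 25 at compile time
Optimized: y = 25


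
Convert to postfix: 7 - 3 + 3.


Left to right (same or higher precedence on left)
Postfix: 7 3 - 3 +


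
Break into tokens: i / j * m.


Scan left to right, longest-match per lexeme
Tokens: ID(i), OP(/), ID(j), OP(*), ID(m)


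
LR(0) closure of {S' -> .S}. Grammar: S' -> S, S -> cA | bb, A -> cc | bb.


Start: S' -> .S
For each item with dot before a nonterminal B, add B -> .γ for every B-production
Closure: [S' -> .S, S -> .cA, S -> .bb]


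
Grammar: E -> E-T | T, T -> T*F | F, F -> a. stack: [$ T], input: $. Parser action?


lookahead ∉ {*} so T won't extend; reduce E -> T
Action: reduce (E -> T)


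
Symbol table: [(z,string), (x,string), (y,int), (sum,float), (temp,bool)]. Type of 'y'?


Lookup 'y' → type int


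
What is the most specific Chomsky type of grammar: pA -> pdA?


LHS has context (more than one symbol) and |LHS| ≤ |RHS|
Classification: Type 1 (Context-Sensitive)


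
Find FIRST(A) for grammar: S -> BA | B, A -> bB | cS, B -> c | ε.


Per alternative of A: FIRST(bB) = {b}; FIRST(cS) = {c}
FIRST(A) = {b, c}


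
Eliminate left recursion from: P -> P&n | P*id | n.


Left-recursive alternatives: P&n, P*id; non-recursive: n
Introduce P': P -> nP', P' -> &nP' | *idP' | ε


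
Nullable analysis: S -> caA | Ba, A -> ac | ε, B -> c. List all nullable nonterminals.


A nonterminal is nullable iff some alternative derives ε (directly, or every symbol in it is nullable)
Nullable: {A}


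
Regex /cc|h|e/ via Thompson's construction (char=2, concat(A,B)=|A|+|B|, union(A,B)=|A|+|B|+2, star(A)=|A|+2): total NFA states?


Syntax tree has 4 char leaf(s), 2 union(s), 0 star(s)
chars contribute 4×2 = 8; each union adds +2; each star adds +2
Total: 8 + 4 + 0 = 12 states


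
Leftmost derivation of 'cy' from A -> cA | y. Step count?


Derivation: A => cA => cy
Steps: 2


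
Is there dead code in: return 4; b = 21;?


statement follows a return and is unreachable
Dead: 'b = 21'


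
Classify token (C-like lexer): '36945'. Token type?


Pattern: digits only
Type: INTEGER_LITERAL


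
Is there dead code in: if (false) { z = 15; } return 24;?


condition is constant false, so the whole block is unreachable
Dead: 'if (false) { z = 15; }'


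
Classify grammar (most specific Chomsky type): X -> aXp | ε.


Single nonterminal LHS, but a^n p^n is not regular
Classification: Type 2 (Context-Free)


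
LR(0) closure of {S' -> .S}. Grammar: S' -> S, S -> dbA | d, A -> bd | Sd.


Start: S' -> .S
For each item with dot before a nonterminal B, add B -> .γ for every B-production
Closure: [S' -> .S, S -> .dbA, S -> .d]


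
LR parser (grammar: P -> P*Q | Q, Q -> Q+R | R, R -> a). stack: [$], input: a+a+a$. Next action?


no handle on stack; shift 'a'
Action: shift


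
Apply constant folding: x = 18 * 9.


18 * 9 = 162 at compile time
Optimized: x = 162


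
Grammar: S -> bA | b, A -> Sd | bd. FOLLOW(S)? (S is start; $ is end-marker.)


$ ∈ FOLLOW(S). For each A -> αBβ: add FIRST(β)\{ε} to FOLLOW(B); if β nullable, add FOLLOW(A).
FOLLOW(S) = {$, d}


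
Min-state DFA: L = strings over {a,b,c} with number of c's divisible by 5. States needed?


Track (count of c) mod 5: states 0..4, accept at 0
Minimal DFA: 5 states


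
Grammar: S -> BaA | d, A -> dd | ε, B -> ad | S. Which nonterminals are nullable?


A nonterminal is nullable iff some alternative derives ε (directly, or every symbol in it is nullable)
Nullable: {A}


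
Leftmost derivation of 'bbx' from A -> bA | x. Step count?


Derivation: A => bA => bbA => bbx
Steps: 3


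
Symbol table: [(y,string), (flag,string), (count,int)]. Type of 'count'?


Lookup 'count' → type int


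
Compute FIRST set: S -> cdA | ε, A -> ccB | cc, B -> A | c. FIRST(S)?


Per alternative of S: FIRST(cdA) = {c}; FIRST(ε) = {ε}
FIRST(S) = {c, ε}


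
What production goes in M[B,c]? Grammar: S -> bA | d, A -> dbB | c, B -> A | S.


For [B, c]: 'c' ∈ FIRST(A)
Entry: B -> A


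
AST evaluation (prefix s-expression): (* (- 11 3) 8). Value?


Evaluate inner: (- 11 3) = 8
Evaluate root: (* 8 8) = 64
Result: 64


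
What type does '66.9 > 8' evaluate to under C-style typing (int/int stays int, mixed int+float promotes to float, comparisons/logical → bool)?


Operand types: float > int
Rule: comparison yields bool
Result type: bool


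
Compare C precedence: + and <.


'+' is additive (level 9); '<' is relational (level 7)
Higher level binds tighter
'+' has higher precedence than '<'


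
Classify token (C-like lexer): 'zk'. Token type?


Pattern: letter/underscore followed by alphanumerics, not a keyword
Type: IDENTIFIER


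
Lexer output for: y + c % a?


Scan left to right, longest-match per lexeme
Tokens: ID(y), OP(+), ID(c), OP(%), ID(a)


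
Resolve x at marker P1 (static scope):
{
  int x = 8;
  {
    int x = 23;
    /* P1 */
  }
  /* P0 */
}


x declared in the same block as P1
x = 23


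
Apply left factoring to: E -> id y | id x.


Common prefix: 'id'
Factored: E -> id E', E' -> y | x


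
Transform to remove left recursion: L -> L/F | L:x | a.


Left-recursive alternatives: L/F, L:x; non-recursive: a
Introduce L': L -> aL', L' -> /FL' | :xL' | ε


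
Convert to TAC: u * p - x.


Break into single-operator statements:
t1 = u * p
t2 = t1 - x


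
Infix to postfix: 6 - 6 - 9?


Left to right (same or higher precedence on left)
Postfix: 6 6 - 9 -


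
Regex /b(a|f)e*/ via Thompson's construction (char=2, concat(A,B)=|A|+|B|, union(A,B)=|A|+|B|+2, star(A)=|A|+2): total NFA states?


Syntax tree has 4 char leaf(s), 1 union(s), 1 star(s)
chars contribute 4×2 = 8; each union adds +2; each star adds +2
Total: 8 + 2 + 2 = 12 states


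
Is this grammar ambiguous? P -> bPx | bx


balanced b^n…x^n: each string has a unique parse
Unambiguous


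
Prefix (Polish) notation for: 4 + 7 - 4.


left-to-right (same/higher precedence on left): tree is (- (+ 4 7) 4)
Prefix: - + 4 7 4


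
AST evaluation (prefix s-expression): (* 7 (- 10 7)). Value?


Evaluate inner: (- 10 7) = 3
Evaluate root: (* 7 3) = 21
Result: 21


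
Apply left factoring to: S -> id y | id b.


Common prefix: 'id'
Factored: S -> id S', S' -> y | b


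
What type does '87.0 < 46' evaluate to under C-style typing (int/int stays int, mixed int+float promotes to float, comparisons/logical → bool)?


Operand types: float < int
Rule: comparison yields bool
Result type: bool


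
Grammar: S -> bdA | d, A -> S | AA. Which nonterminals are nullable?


A nonterminal is nullable iff some alternative derives ε (directly, or every symbol in it is nullable)
Nullable: {}


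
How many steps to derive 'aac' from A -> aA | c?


Derivation: A => aA => aaA => aac
Steps: 3


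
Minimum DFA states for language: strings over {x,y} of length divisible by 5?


Track length mod 5: states 0..4, accept at 0
Minimal DFA: 5 states


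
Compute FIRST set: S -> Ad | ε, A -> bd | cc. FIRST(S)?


Per alternative of S: FIRST(Ad) = {b, c}; FIRST(ε) = {ε}
FIRST(S) = {b, c, ε}


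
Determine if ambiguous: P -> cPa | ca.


balanced c^n…a^n: each string has a unique parse
Unambiguous


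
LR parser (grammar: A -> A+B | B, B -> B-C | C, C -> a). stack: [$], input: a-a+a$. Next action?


no handle on stack; shift 'a'
Action: shift


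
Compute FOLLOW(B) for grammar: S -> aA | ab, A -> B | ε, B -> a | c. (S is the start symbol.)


$ ∈ FOLLOW(S). For each A -> αBβ: add FIRST(β)\{ε} to FOLLOW(B); if β nullable, add FOLLOW(A).
FOLLOW(B) = {$}


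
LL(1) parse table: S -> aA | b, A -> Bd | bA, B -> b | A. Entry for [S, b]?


For [S, b]: 'b' ∈ FIRST(b)
Entry: S -> b


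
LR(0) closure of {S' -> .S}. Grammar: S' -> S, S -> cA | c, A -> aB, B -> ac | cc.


Start: S' -> .S
For each item with dot before a nonterminal B, add B -> .γ for every B-production
Closure: [S' -> .S, S -> .cA, S -> .c]


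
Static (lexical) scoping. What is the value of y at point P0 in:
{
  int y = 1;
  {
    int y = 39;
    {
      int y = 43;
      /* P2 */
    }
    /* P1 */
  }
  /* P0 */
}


y declared in the same block as P0
y = 1


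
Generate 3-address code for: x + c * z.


Break into single-operator statements:
t1 = c * z
t2 = x + t1


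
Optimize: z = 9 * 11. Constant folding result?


9 * 11 = 99 at compile time
Optimized: z = 99


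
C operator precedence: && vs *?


'*' is multiplicative (level 10); '&&' is logical AND (level 2)
Higher level binds tighter
'*' has higher precedence than '&&'


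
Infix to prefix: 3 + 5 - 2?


left-to-right (same/higher precedence on left): tree is (- (+ 3 5) 2)
Prefix: - + 3 5 2


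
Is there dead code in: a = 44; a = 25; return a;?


first assignment to a is overwritten before any read
Dead: 'a = 44'


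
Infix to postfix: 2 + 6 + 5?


Left to right (same or higher precedence on left)
Postfix: 2 6 + 5 +


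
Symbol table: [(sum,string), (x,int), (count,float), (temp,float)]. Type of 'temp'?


Lookup 'temp' → type float


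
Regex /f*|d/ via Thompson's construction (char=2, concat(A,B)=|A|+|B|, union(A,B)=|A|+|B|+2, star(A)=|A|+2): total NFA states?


Syntax tree has 2 char leaf(s), 1 union(s), 1 star(s)
chars contribute 2×2 = 4; each union adds +2; each star adds +2
Total: 4 + 2 + 2 = 8 states


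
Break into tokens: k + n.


Scan left to right, longest-match per lexeme
Tokens: ID(k), OP(+), ID(n)


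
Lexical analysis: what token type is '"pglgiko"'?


Pattern: double-quoted sequence
Type: STRING_LITERAL


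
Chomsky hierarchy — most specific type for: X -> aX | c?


Right-linear: every RHS is a terminal or a terminal followed by one nonterminal
Classification: Type 3 (Regular)


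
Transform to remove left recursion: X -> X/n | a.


Left-recursive alternatives: X/n; non-recursive: a
Introduce X': X -> aX', X' -> /nX' | ε


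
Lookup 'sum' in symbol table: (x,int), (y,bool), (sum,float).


Lookup 'sum' → type float


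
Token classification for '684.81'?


Pattern: digits with a decimal point
Type: FLOAT_LITERAL


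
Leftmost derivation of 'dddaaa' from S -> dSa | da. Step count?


Derivation: S => dSa => ddSaa => dddaaa
Steps: 3


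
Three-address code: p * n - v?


Break into single-operator statements:
t1 = p * n
t2 = t1 - v


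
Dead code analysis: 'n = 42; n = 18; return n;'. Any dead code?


first assignment to n is overwritten before any read
Dead: 'n = 42'


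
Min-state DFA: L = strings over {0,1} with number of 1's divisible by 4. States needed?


Track (count of 1) mod 4: states 0..3, accept at 0
Minimal DFA: 4 states


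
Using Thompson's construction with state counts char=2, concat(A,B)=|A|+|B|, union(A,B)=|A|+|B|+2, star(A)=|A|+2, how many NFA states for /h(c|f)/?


Syntax tree has 3 char leaf(s), 1 union(s), 0 star(s)
chars contribute 3×2 = 6; each union adds +2; each star adds +2
Total: 6 + 2 + 0 = 8 states


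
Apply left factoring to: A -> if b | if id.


Common prefix: 'if'
Factored: A -> if A', A' -> b | id


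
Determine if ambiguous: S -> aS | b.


right-linear, alternatives start with distinct terminals 'a' vs 'b': unique leftmost derivation
Unambiguous


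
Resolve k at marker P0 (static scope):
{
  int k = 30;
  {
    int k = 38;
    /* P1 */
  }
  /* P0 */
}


k declared in the same block as P0
k = 30


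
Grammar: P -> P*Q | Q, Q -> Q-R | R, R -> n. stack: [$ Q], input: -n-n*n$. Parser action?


shift '-' to continue Q -> Q-R
Action: shift


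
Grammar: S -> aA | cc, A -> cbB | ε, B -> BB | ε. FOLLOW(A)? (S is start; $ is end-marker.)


$ ∈ FOLLOW(S). For each A -> αBβ: add FIRST(β)\{ε} to FOLLOW(B); if β nullable, add FOLLOW(A).
FOLLOW(A) = {$}


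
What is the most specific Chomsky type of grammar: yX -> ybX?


LHS has context (more than one symbol) and |LHS| ≤ |RHS|
Classification: Type 1 (Context-Sensitive)


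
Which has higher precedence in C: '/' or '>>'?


'/' is multiplicative (level 10); '>>' is shift (level 8)
Higher level binds tighter
'/' has higher precedence than '>>'


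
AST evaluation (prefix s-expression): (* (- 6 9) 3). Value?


Evaluate inner: (- 6 9) = -3
Evaluate root: (* -3 3) = -9
Result: -9


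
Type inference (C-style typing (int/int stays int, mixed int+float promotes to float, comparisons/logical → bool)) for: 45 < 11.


Operand types: int < int
Rule: comparison yields bool
Result type: bool


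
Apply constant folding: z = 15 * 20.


15 * 20 = 300 at compile time
Optimized: z = 300


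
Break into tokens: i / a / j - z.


Scan left to right, longest-match per lexeme
Tokens: ID(i), OP(/), ID(a), OP(/), ID(j), OP(-), ID(z)


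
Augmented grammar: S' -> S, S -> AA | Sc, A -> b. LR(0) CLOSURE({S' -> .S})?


Start: S' -> .S
For each item with dot before a nonterminal B, add B -> .γ for every B-production
Closure: [S' -> .S, S -> .AA, S -> .Sc, A -> .b]


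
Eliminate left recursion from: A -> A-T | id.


Left-recursive alternatives: A-T; non-recursive: id
Introduce A': A -> idA', A' -> -TA' | ε


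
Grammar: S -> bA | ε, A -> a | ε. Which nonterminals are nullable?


A nonterminal is nullable iff some alternative derives ε (directly, or every symbol in it is nullable)
Nullable: {A, S}


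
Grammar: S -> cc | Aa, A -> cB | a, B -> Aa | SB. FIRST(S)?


Per alternative of S: FIRST(cc) = {c}; FIRST(Aa) = {a, c}
FIRST(S) = {a, c}


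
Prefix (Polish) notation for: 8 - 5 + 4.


left-to-right (same/higher precedence on left): tree is (+ (- 8 5) 4)
Prefix: + - 8 5 4


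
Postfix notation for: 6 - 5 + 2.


Left to right (same or higher precedence on left)
Postfix: 6 5 - 2 +


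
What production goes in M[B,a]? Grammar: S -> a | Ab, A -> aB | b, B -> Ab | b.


For [B, a]: 'a' ∈ FIRST(Ab)
Entry: B -> Ab


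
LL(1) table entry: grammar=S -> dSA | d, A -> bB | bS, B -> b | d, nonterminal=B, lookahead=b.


For [B, b]: 'b' ∈ FIRST(b)
Entry: B -> b


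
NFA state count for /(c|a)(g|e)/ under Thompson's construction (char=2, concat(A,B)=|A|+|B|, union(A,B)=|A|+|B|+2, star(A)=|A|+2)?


Syntax tree has 4 char leaf(s), 2 union(s), 0 star(s)
chars contribute 4×2 = 8; each union adds +2; each star adds +2
Total: 8 + 4 + 0 = 12 states


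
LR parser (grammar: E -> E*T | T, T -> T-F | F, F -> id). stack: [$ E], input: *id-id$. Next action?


shift '*' to continue E -> E*T
Action: shift


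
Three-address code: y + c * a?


Break into single-operator statements:
t1 = c * a
t2 = y + t1


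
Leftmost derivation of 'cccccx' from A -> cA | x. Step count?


Derivation: A => cA => ccA => cccA => ccccA => cccccA => cccccx
Steps: 6


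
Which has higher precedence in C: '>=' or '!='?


'>=' is relational (level 7); '!=' is equality (level 6)
Higher level binds tighter
'>=' has higher precedence than '!='


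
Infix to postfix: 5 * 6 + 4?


Left to right (same or higher precedence on left)
Postfix: 5 6 * 4 +


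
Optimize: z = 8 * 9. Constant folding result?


8 * 9 = 72 at compile time
Optimized: z = 72


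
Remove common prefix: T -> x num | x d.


Common prefix: 'x'
Factored: T -> x T', T' -> num | d


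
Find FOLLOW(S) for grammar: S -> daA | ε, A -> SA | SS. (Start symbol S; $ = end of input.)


$ ∈ FOLLOW(S). For each A -> αBβ: add FIRST(β)\{ε} to FOLLOW(B); if β nullable, add FOLLOW(A).
FOLLOW(S) = {$, d}


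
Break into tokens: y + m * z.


Scan left to right, longest-match per lexeme
Tokens: ID(y), OP(+), ID(m), OP(*), ID(z)


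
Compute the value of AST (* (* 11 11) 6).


Evaluate inner: (* 11 11) = 121
Evaluate root: (* 121 6) = 726
Result: 726


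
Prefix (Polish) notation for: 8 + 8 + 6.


left-to-right (same/higher precedence on left): tree is (+ (+ 8 8) 6)
Prefix: + + 8 8 6


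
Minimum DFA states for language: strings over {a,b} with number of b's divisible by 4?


Track (count of b) mod 4: states 0..3, accept at 0
Minimal DFA: 4 states


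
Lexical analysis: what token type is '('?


Pattern: delimiter/punctuation
Type: PUNCTUATION


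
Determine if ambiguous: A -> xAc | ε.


balanced x^n…c^n: each string has a unique parse
Unambiguous


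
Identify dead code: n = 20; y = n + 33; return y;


n is read by y's definition; y is returned
No dead code


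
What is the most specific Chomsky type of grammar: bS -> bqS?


LHS has context (more than one symbol) and |LHS| ≤ |RHS|
Classification: Type 1 (Context-Sensitive)


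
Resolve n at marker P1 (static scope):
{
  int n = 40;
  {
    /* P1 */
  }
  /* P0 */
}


P1's block does not declare n; resolves to the enclosing declaration at depth 0
n = 40


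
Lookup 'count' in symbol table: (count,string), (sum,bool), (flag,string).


Lookup 'count' → type string


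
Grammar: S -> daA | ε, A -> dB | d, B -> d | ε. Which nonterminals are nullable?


A nonterminal is nullable iff some alternative derives ε (directly, or every symbol in it is nullable)
Nullable: {B, S}


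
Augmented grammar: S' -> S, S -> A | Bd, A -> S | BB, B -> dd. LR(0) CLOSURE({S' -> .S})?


Start: S' -> .S
For each item with dot before a nonterminal B, add B -> .γ for every B-production
Closure: [S' -> .S, S -> .A, S -> .Bd, A -> .S, A -> .BB, B -> .dd]


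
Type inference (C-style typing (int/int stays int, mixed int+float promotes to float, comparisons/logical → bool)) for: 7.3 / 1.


Operand types: float / int
Rule: mixed int/float promotes to float; int/int stays int
Result type: float


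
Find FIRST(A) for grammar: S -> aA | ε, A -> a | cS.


Per alternative of A: FIRST(a) = {a}; FIRST(cS) = {c}
FIRST(A) = {a, c}


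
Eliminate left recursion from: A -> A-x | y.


Left-recursive alternatives: A-x; non-recursive: y
Introduce A': A -> yA', A' -> -xA' | ε


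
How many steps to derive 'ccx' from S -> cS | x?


Derivation: S => cS => ccS => ccx
Steps: 3


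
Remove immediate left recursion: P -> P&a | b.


Left-recursive alternatives: P&a; non-recursive: b
Introduce P': P -> bP', P' -> &aP' | ε


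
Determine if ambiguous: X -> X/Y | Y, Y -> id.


precedence layered via separate nonterminal Y: deterministic
Unambiguous


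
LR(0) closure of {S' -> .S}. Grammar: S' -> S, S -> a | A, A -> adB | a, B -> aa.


Start: S' -> .S
For each item with dot before a nonterminal B, add B -> .γ for every B-production
Closure: [S' -> .S, S -> .a, S -> .A, A -> .adB, A -> .a]


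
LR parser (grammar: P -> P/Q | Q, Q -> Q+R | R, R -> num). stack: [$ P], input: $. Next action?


start symbol P on stack, input exhausted
Action: accept


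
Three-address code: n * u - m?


Break into single-operator statements:
t1 = n * u
t2 = t1 - m


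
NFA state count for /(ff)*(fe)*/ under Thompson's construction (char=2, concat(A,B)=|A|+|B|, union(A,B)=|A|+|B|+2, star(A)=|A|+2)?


Syntax tree has 4 char leaf(s), 0 union(s), 2 star(s)
chars contribute 4×2 = 8; each union adds +2; each star adds +2
Total: 8 + 0 + 4 = 12 states


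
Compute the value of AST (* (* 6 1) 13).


Evaluate inner: (* 6 1) = 6
Evaluate root: (* 6 13) = 78
Result: 78


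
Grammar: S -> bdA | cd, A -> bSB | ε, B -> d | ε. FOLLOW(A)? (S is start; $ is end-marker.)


$ ∈ FOLLOW(S). For each A -> αBβ: add FIRST(β)\{ε} to FOLLOW(B); if β nullable, add FOLLOW(A).
FOLLOW(A) = {$, d}


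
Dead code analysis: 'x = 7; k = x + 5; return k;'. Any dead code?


x is read by k's definition; k is returned
No dead code


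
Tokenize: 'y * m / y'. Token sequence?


Scan left to right, longest-match per lexeme
Tokens: ID(y), OP(*), ID(m), OP(/), ID(y)


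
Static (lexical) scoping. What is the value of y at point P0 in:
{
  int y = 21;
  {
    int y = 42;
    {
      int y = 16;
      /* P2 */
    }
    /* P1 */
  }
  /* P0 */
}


y declared in the same block as P0
y = 21


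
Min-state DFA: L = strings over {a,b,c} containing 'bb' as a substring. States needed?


KMP-style automaton: 2 progress states + 1 absorbing accept = 3
Minimal DFA: 3 states


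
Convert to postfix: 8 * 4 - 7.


Left to right (same or higher precedence on left)
Postfix: 8 4 * 7 -


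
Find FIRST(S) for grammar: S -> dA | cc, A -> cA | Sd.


Per alternative of S: FIRST(dA) = {d}; FIRST(cc) = {c}
FIRST(S) = {c, d}


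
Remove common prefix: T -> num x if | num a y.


Common prefix: 'num'
Factored: T -> num T', T' -> x if | a y


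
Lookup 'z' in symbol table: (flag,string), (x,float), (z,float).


Lookup 'z' → type float


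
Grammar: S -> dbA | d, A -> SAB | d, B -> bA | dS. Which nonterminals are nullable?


A nonterminal is nullable iff some alternative derives ε (directly, or every symbol in it is nullable)
Nullable: {}


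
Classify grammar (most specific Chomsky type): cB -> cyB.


LHS has context (more than one symbol) and |LHS| ≤ |RHS|
Classification: Type 1 (Context-Sensitive)


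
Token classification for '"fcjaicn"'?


Pattern: double-quoted sequence
Type: STRING_LITERAL


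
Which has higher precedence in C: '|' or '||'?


'|' is bitwise OR (level 3); '||' is logical OR (level 1)
Higher level binds tighter
'|' has higher precedence than '||'


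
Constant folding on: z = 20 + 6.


20 + 6 = 26 at compile time
Optimized: z = 26


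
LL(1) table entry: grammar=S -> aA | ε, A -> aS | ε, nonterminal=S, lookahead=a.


For [S, a]: 'a' ∈ FIRST(aA)
Entry: S -> aA


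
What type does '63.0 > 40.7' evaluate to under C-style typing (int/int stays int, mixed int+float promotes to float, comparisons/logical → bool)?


Operand types: float > float
Rule: comparison yields bool
Result type: bool


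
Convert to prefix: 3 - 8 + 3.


left-to-right (same/higher precedence on left): tree is (+ (- 3 8) 3)
Prefix: + - 3 8 3


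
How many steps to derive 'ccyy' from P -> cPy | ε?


Derivation: P => cPy => ccPyy => ccyy
Steps: 3


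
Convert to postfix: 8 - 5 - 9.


Left to right (same or higher precedence on left)
Postfix: 8 5 - 9 -


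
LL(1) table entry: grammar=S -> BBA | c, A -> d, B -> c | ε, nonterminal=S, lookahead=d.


For [S, d]: 'd' ∈ FIRST(BBA)
Entry: S -> BBA


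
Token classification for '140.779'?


Pattern: digits with a decimal point
Type: FLOAT_LITERAL


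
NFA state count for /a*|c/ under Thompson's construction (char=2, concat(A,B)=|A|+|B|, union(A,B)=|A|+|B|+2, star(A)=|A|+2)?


Syntax tree has 2 char leaf(s), 1 union(s), 1 star(s)
chars contribute 2×2 = 4; each union adds +2; each star adds +2
Total: 4 + 2 + 2 = 8 states


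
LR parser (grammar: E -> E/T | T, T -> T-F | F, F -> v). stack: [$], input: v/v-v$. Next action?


no handle on stack; shift 'v'
Action: shift


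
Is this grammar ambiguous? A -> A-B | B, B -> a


precedence layered via separate nonterminal B: deterministic
Unambiguous


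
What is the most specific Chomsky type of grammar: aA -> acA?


LHS has context (more than one symbol) and |LHS| ≤ |RHS|
Classification: Type 1 (Context-Sensitive)


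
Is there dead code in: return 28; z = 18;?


statement follows a return and is unreachable
Dead: 'z = 18'


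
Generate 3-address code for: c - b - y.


Break into single-operator statements:
t1 = c - b
t2 = t1 - y


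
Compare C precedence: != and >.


'>' is relational (level 7); '!=' is equality (level 6)
Higher level binds tighter
'>' has higher precedence than '!='


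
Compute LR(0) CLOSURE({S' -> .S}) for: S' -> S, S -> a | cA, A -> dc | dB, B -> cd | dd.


Start: S' -> .S
For each item with dot before a nonterminal B, add B -> .γ for every B-production
Closure: [S' -> .S, S -> .a, S -> .cA]


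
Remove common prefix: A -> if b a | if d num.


Common prefix: 'if'
Factored: A -> if A', A' -> b a | d num


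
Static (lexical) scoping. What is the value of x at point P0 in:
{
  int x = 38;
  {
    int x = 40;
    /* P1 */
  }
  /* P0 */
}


x declared in the same block as P0
x = 38


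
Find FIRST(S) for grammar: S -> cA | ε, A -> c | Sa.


Per alternative of S: FIRST(cA) = {c}; FIRST(ε) = {ε}
FIRST(S) = {c, ε}


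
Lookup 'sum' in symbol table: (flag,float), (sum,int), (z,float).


Lookup 'sum' → type int


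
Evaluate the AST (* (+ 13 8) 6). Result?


Evaluate inner: (+ 13 8) = 21
Evaluate root: (* 21 6) = 126
Result: 126


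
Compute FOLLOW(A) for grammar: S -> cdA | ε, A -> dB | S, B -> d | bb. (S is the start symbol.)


$ ∈ FOLLOW(S). For each A -> αBβ: add FIRST(β)\{ε} to FOLLOW(B); if β nullable, add FOLLOW(A).
FOLLOW(A) = {$}


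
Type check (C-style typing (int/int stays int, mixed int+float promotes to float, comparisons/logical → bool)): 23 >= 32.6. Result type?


Operand types: int >= float
Rule: comparison yields bool
Result type: bool


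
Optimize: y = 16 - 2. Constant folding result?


16 - 2 = 14 at compile time
Optimized: y = 14


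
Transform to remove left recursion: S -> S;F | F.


Left-recursive alternatives: S;F; non-recursive: F
Introduce S': S -> FS', S' -> ;FS' | ε


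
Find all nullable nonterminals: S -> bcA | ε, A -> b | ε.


A nonterminal is nullable iff some alternative derives ε (directly, or every symbol in it is nullable)
Nullable: {A, S}


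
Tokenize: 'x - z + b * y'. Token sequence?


Scan left to right, longest-match per lexeme
Tokens: ID(x), OP(-), ID(z), OP(+), ID(b), OP(*), ID(y)


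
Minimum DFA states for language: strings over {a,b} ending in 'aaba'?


Track the longest suffix of input matching a prefix of 'aaba': 5 classes (prefixes of length 0..4)
Minimal DFA: 5 states


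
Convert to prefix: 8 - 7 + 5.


left-to-right (same/higher precedence on left): tree is (+ (- 8 7) 5)
Prefix: + - 8 7 5


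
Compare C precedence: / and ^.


'/' is multiplicative (level 10); '^' is bitwise XOR (level 4)
Higher level binds tighter
'/' has higher precedence than '^'


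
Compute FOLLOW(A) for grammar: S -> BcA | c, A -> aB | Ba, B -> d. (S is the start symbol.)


$ ∈ FOLLOW(S). For each A -> αBβ: add FIRST(β)\{ε} to FOLLOW(B); if β nullable, add FOLLOW(A).
FOLLOW(A) = {$}


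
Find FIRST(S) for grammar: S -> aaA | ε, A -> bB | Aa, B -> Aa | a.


Per alternative of S: FIRST(aaA) = {a}; FIRST(ε) = {ε}
FIRST(S) = {a, ε}


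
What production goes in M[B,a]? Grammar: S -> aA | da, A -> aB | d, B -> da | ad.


For [B, a]: 'a' ∈ FIRST(ad)
Entry: B -> ad


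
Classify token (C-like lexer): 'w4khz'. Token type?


Pattern: letter/underscore followed by alphanumerics, not a keyword
Type: IDENTIFIER


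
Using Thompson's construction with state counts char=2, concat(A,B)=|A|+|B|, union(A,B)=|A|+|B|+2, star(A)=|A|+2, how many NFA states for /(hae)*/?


Syntax tree has 3 char leaf(s), 0 union(s), 1 star(s)
chars contribute 3×2 = 6; each union adds +2; each star adds +2
Total: 6 + 0 + 2 = 8 states


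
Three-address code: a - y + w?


Break into single-operator statements:
t1 = a - y
t2 = t1 + w


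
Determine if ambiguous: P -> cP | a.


right-linear, alternatives start with distinct terminals 'c' vs 'a': unique leftmost derivation
Unambiguous


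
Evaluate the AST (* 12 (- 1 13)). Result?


Evaluate inner: (- 1 13) = -12
Evaluate root: (* 12 -12) = -144
Result: -144


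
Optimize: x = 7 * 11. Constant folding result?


7 * 11 = 77 at compile time
Optimized: x = 77


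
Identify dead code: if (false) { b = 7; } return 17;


condition is constant false, so the whole block is unreachable
Dead: 'if (false) { b = 7; }'


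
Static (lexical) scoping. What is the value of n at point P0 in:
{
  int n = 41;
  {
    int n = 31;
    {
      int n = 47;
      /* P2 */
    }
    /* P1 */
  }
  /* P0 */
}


n declared in the same block as P0
n = 41


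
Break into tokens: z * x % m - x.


Scan left to right, longest-match per lexeme
Tokens: ID(z), OP(*), ID(x), OP(%), ID(m), OP(-), ID(x)


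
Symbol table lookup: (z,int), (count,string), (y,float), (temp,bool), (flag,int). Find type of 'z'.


Lookup 'z' → type int


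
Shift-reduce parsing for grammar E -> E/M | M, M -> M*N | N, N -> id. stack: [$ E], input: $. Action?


start symbol E on stack, input exhausted
Action: accept


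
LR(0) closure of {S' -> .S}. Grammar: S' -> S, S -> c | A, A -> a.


Start: S' -> .S
For each item with dot before a nonterminal B, add B -> .γ for every B-production
Closure: [S' -> .S, S -> .c, S -> .A, A -> .a]


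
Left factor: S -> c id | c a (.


Common prefix: 'c'
Factored: S -> c S', S' -> id | a (


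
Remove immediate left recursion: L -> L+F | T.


Left-recursive alternatives: L+F; non-recursive: T
Introduce L': L -> TL', L' -> +FL' | ε


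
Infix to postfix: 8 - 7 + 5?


Left to right (same or higher precedence on left)
Postfix: 8 7 - 5 +


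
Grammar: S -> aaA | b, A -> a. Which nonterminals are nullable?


A nonterminal is nullable iff some alternative derives ε (directly, or every symbol in it is nullable)
Nullable: {}


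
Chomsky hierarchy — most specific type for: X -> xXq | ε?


Single nonterminal LHS, but x^n q^n is not regular
Classification: Type 2 (Context-Free)


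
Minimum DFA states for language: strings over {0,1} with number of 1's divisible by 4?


Track (count of 1) mod 4: states 0..3, accept at 0
Minimal DFA: 4 states


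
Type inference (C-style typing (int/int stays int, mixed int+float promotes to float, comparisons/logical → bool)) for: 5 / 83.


Operand types: int / int
Rule: mixed int/float promotes to float; int/int stays int
Result type: int


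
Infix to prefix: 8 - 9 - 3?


left-to-right (same/higher precedence on left): tree is (- (- 8 9) 3)
Prefix: - - 8 9 3


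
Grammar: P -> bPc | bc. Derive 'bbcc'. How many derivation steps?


Derivation: P => bPc => bbcc
Steps: 2


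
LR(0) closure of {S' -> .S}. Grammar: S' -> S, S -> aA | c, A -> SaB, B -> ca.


Start: S' -> .S
For each item with dot before a nonterminal B, add B -> .γ for every B-production
Closure: [S' -> .S, S -> .aA, S -> .c]


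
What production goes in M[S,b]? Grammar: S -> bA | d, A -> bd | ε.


For [S, b]: 'b' ∈ FIRST(bA)
Entry: S -> bA


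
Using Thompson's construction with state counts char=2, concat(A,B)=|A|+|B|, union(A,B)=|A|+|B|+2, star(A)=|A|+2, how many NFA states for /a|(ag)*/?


Syntax tree has 3 char leaf(s), 1 union(s), 1 star(s)
chars contribute 3×2 = 6; each union adds +2; each star adds +2
Total: 6 + 2 + 2 = 10 states


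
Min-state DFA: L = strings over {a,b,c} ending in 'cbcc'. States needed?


Track the longest suffix of input matching a prefix of 'cbcc': 5 classes (prefixes of length 0..4)
Minimal DFA: 5 states


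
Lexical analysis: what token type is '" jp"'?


Pattern: double-quoted sequence
Type: STRING_LITERAL


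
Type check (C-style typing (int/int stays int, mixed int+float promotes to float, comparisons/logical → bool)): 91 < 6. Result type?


Operand types: int < int
Rule: comparison yields bool
Result type: bool


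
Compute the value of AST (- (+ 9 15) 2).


Evaluate inner: (+ 9 15) = 24
Evaluate root: (- 24 2) = 22
Result: 22


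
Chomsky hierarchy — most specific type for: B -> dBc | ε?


Single nonterminal LHS, but d^n c^n is not regular
Classification: Type 2 (Context-Free)


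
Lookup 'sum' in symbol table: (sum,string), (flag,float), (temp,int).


Lookup 'sum' → type string


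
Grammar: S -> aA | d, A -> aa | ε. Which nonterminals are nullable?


A nonterminal is nullable iff some alternative derives ε (directly, or every symbol in it is nullable)
Nullable: {A}


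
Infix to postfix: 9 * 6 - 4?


Left to right (same or higher precedence on left)
Postfix: 9 6 * 4 -


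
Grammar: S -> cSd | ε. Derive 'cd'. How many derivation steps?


Derivation: S => cSd => cd
Steps: 2


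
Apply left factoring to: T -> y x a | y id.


Common prefix: 'y'
Factored: T -> y T', T' -> x a | id


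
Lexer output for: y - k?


Scan left to right, longest-match per lexeme
Tokens: ID(y), OP(-), ID(k)


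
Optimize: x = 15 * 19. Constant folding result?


15 * 19 = 285 at compile time
Optimized: x = 285


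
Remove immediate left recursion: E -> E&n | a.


Left-recursive alternatives: E&n; non-recursive: a
Introduce E': E -> aE', E' -> &nE' | ε


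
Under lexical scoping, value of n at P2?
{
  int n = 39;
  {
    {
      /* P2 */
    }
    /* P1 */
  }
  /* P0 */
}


P2's block does not declare n; resolves to the enclosing declaration at depth 0
n = 39


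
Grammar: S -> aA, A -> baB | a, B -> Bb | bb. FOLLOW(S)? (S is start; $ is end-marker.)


$ ∈ FOLLOW(S). For each A -> αBβ: add FIRST(β)\{ε} to FOLLOW(B); if β nullable, add FOLLOW(A).
FOLLOW(S) = {$}


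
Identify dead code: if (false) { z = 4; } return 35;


condition is constant false, so the whole block is unreachable
Dead: 'if (false) { z = 4; }'


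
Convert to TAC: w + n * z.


Break into single-operator statements:
t1 = n * z
t2 = w + t1


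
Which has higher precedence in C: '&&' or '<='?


'<=' is relational (level 7); '&&' is logical AND (level 2)
Higher level binds tighter
'<=' has higher precedence than '&&'


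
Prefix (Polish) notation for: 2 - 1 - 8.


left-to-right (same/higher precedence on left): tree is (- (- 2 1) 8)
Prefix: - - 2 1 8


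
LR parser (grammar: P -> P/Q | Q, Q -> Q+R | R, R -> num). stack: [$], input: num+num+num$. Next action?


no handle on stack; shift 'num'
Action: shift


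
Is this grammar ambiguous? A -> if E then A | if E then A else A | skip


dangling else: 'if E then if E then skip else skip' parses two ways
Ambiguous


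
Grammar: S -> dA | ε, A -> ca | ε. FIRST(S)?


Per alternative of S: FIRST(dA) = {d}; FIRST(ε) = {ε}
FIRST(S) = {d, ε}


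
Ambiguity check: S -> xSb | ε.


balanced x^n…b^n: each string has a unique parse
Unambiguous


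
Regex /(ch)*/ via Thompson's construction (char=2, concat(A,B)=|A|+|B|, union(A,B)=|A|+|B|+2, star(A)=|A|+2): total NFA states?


Syntax tree has 2 char leaf(s), 0 union(s), 1 star(s)
chars contribute 2×2 = 4; each union adds +2; each star adds +2
Total: 4 + 0 + 2 = 6 states


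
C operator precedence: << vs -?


'-' is additive (level 9); '<<' is shift (level 8)
Higher level binds tighter
'-' has higher precedence than '<<'


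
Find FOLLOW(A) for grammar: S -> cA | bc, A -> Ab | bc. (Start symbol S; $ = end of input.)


$ ∈ FOLLOW(S). For each A -> αBβ: add FIRST(β)\{ε} to FOLLOW(B); if β nullable, add FOLLOW(A).
FOLLOW(A) = {$, b}


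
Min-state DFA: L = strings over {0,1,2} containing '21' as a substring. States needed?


KMP-style automaton: 2 progress states + 1 absorbing accept = 3
Minimal DFA: 3 states


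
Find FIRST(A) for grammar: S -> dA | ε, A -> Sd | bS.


Per alternative of A: FIRST(Sd) = {d}; FIRST(bS) = {b}
FIRST(A) = {b, d}


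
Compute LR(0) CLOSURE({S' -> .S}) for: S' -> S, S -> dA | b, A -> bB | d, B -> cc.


Start: S' -> .S
For each item with dot before a nonterminal B, add B -> .γ for every B-production
Closure: [S' -> .S, S -> .dA, S -> .b]


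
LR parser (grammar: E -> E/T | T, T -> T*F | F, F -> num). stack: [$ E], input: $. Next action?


start symbol E on stack, input exhausted
Action: accept


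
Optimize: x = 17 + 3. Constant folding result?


17 + 3 = 20 at compile time
Optimized: x = 20


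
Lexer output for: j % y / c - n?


Scan left to right, longest-match per lexeme
Tokens: ID(j), OP(%), ID(y), OP(/), ID(c), OP(-), ID(n)


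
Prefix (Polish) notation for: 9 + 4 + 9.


left-to-right (same/higher precedence on left): tree is (+ (+ 9 4) 9)
Prefix: + + 9 4 9


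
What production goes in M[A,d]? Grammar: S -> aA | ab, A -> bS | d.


For [A, d]: 'd' ∈ FIRST(d)
Entry: A -> d


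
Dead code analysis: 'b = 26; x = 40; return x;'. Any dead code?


b is assigned but never read
Dead: 'b = 26'


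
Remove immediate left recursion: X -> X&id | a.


Left-recursive alternatives: X&id; non-recursive: a
Introduce X': X -> aX', X' -> &idX' | ε


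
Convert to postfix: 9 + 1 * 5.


* has higher precedence, evaluate 1*5 first
Postfix: 9 1 5 * +
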